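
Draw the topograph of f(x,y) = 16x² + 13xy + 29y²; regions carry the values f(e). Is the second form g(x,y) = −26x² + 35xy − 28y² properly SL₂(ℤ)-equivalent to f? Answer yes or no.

D₁ = -1687, D₂ = -1687
f: reduced (well bottom): (16,13,29) with a≤c, −a<b≤a
g is negative-definite; reduce −g:
−g: translate: b→17 (≡-35 mod 52), so (26,-35,28)→(26,17,19)
−g: flip: (26,17,19)→(19,-17,26)
−g: reduced (well bottom): (19,-17,26) with a≤c, −a<b≤a
flip sign back: reduced form of g is (-19,17,-26)
reduced forms (16, 13, 29) vs (-19, 17, -26) ⇒ inequivalent

no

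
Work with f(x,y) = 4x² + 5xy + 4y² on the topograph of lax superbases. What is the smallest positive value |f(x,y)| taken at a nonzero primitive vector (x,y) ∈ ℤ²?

translate: b→-3 (≡5 mod 8), so (4,5,4)→(4,-3,3)
flip: (4,-3,3)→(3,3,4)
reduced (well bottom): (3,3,4) with a≤c, −a<b≤a
well minimum = a = 3

3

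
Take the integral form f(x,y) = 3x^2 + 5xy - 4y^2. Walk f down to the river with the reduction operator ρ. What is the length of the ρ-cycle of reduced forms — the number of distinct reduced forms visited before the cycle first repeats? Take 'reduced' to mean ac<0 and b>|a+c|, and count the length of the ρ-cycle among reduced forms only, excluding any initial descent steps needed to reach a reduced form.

D = 73, ⌊√D⌋ = 8
river: ρ → (-4,3,4)
river: ρ → (4,5,-3)
river: ρ → (-3,7,2)
river: ρ → (2,5,-6)
river: ρ → (-6,7,1)
river: ρ → (1,7,-6)
river: ρ → (-6,5,2)
river: ρ → (2,7,-3)
river: ρ → (-3,5,4)
river: ρ → (4,3,-4)
river: ρ → (-4,5,3)
river: ρ → (3,7,-2)
river: ρ → (-2,5,6)
river: ρ → (6,7,-1)
river: ρ → (-1,7,6)
river: ρ → (6,5,-2)
river: ρ → (-2,7,3)
river: ρ → (3,5,-4)
ρ-cycle length = 18 (tail of 0 descent steps not counted)

18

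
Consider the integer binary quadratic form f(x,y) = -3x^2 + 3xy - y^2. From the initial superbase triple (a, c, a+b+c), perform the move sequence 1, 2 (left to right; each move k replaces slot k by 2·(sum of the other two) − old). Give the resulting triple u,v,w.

start (-3,-1,-1) = (f(1,0),f(0,1),f(1,1))
replace slot 1: 2·((-1)+(-1)) − (-3) = -1 → (-1,-1,-1)
replace slot 2: 2·((-1)+(-1)) − (-1) = -3 → (-1,-3,-1)

-1,-3,-1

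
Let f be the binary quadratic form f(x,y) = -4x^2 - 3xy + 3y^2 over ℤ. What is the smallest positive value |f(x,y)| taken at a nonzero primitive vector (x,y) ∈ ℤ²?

descent: ρ → (3,3,-4)  [lands on river]
river: ρ → (-4,5,2)
river: ρ → (2,7,-1)
river: ρ → (-1,7,2)
river: ρ → (2,5,-4)
river: ρ → (-4,3,3)
closes: descent 1, river 6
min |a| on river = 1

1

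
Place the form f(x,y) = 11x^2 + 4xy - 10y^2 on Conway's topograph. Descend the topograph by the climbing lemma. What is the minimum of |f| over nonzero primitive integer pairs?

river: ρ → (-10,16,5)
river: ρ → (5,14,-13)
river: ρ → (-13,12,6)
river: ρ → (6,12,-13)
river: ρ → (-13,14,5)
river: ρ → (5,16,-10)
river: ρ → (-10,4,11)
river: ρ → (11,18,-3)
river: ρ → (-3,18,11)
river: ρ → (11,4,-10)
closes: descent 0, river 10
min |a| on river = 3

3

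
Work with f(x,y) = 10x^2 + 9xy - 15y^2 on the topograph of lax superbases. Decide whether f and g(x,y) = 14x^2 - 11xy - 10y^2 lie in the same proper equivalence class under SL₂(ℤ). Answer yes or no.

D₁ = 681, D₂ = 681
river cycle of f (length 32): (-15, 21, 4), (4, 19, -20), (-20, 21, 3), (3, 21, -20), (-20, 19, 4), (4, 21, -15), (-15, 9, 10), (10, 11, -14), (-14, 17, 7), (7, 25, -2), … (22 more)
river cycle of g (length 32): (-10, 11, 14), (14, 17, -7), (-7, 25, 2), (2, 23, -19), (-19, 15, 6), (6, 21, -10), (-10, 19, 8), (8, 13, -16), (-16, 19, 5), (5, 21, -12), … (22 more)
cycles differ ⇒ inequivalent

no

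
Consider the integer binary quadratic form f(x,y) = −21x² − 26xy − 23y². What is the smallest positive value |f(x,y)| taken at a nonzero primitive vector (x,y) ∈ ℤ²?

translate: b→-16 (≡26 mod 42), so (21,26,23)→(21,-16,18)
flip: (21,-16,18)→(18,16,21)
reduced (well bottom): (18,16,21) with a≤c, −a<b≤a
well minimum |f| = |-18| = 18 (negative-definite)

18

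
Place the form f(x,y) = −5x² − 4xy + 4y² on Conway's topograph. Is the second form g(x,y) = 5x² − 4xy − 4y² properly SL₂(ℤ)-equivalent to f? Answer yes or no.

D₁ = 96, D₂ = 96
river cycle of f (length 4): (4, 4, -5), (-5, 6, 3), (3, 6, -5), (-5, 4, 4)
river cycle of g (length 4): (-4, 4, 5), (5, 6, -3), (-3, 6, 5), (5, 4, -4)
cycles differ ⇒ inequivalent

no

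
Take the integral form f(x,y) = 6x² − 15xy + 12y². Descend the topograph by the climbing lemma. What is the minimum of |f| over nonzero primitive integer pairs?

translate: b→-3 (≡-15 mod 12), so (6,-15,12)→(6,-3,3)
flip: (6,-3,3)→(3,3,6)
reduced (well bottom): (3,3,6) with a≤c, −a<b≤a
well minimum = a = 3

3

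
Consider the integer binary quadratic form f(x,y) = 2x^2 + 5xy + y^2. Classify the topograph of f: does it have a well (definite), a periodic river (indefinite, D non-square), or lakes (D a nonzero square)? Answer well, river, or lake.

D = b²−4ac = 5² − 4·2·1 = 17
D > 0 non-square ⇒ indefinite ⇒ periodic river

river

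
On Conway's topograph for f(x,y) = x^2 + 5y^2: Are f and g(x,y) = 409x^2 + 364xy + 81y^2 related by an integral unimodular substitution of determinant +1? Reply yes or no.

D₁ = -20, D₂ = -20
f: reduced (well bottom): (1,0,5) with a≤c, −a<b≤a
g: flip: (409,364,81)→(81,-364,409)
g: translate: b→-40 (≡-364 mod 162), so (81,-364,409)→(81,-40,5)
g: flip: (81,-40,5)→(5,40,81)
g: translate: b→0 (≡40 mod 10), so (5,40,81)→(5,0,1)
g: flip: (5,0,1)→(1,0,5)
g: reduced (well bottom): (1,0,5) with a≤c, −a<b≤a
reduced forms (1, 0, 5) vs (1, 0, 5) ⇒ equivalent

yes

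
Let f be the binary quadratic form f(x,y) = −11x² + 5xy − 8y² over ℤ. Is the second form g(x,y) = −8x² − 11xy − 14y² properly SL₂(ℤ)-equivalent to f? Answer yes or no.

D₁ = -327, D₂ = -327
f is negative-definite; reduce −f:
−f: flip: (11,-5,8)→(8,5,11)
−f: reduced (well bottom): (8,5,11) with a≤c, −a<b≤a
flip sign back: reduced form of f is (-8,-5,-11)
g is negative-definite; reduce −g:
−g: translate: b→-5 (≡11 mod 16), so (8,11,14)→(8,-5,11)
−g: reduced (well bottom): (8,-5,11) with a≤c, −a<b≤a
flip sign back: reduced form of g is (-8,5,-11)
reduced forms (-8, -5, -11) vs (-8, 5, -11) ⇒ inequivalent

no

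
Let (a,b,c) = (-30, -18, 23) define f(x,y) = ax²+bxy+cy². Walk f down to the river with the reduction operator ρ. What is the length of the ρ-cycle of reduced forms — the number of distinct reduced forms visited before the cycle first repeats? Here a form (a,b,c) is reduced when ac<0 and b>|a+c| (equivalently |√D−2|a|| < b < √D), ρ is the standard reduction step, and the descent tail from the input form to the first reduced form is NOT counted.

D = 3084, ⌊√D⌋ = 55
descent: ρ → (23,18,-30)  [lands on river]
river: ρ → (-30,42,11)
river: ρ → (11,46,-22)
river: ρ → (-22,42,15)
river: ρ → (15,48,-13)
river: ρ → (-13,30,42)
river: ρ → (42,54,-1)
river: ρ → (-1,54,42)
river: ρ → (42,30,-13)
river: ρ → (-13,48,15)
river: ρ → (15,42,-22)
river: ρ → (-22,46,11)
river: ρ → (11,42,-30)
river: ρ → (-30,18,23)
river: ρ → (23,28,-25)
river: ρ → (-25,22,26)
river: ρ → (26,30,-21)
river: ρ → (-21,54,2)
river: ρ → (2,54,-21)
river: ρ → (-21,30,26)
river: ρ → (26,22,-25)
river: ρ → (-25,28,23)
ρ-cycle length = 22 (tail of 1 descent step not counted)

22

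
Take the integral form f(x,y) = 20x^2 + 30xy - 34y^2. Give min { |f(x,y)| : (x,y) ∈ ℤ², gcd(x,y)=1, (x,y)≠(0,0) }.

river: ρ → (-34,38,16)
river: ρ → (16,58,-4)
river: ρ → (-4,54,44)
river: ρ → (44,34,-14)
river: ρ → (-14,50,20)
river: ρ → (20,30,-34)
closes: descent 0, river 6
min |a| on river = 4

4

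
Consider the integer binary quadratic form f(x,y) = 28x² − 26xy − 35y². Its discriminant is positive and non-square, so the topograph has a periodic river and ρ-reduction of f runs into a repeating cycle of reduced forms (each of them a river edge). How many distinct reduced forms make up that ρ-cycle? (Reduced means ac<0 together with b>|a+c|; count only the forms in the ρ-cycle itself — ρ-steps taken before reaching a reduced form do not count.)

D = 4596, ⌊√D⌋ = 67
descent: ρ → (-35,26,28)  [lands on river]
river: ρ → (28,30,-33)
river: ρ → (-33,36,25)
river: ρ → (25,64,-5)
river: ρ → (-5,66,12)
river: ρ → (12,54,-35)
river: ρ → (-35,16,31)
river: ρ → (31,46,-20)
river: ρ → (-20,34,43)
river: ρ → (43,52,-11)
river: ρ → (-11,58,28)
river: ρ → (28,54,-15)
river: ρ → (-15,66,4)
river: ρ → (4,62,-47)
river: ρ → (-47,32,19)
river: ρ → (19,44,-35)
ρ-cycle length = 16 (tail of 1 descent step not counted)

16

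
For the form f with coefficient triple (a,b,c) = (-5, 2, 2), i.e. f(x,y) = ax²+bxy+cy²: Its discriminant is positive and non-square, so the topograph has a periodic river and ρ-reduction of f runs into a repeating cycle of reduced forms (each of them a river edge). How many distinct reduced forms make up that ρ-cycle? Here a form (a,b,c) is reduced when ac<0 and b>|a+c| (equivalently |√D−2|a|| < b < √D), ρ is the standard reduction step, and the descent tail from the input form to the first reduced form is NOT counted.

D = 44, ⌊√D⌋ = 6
descent: ρ → (2,6,-1)  [lands on river]
river: ρ → (-1,6,2)
ρ-cycle length = 2 (tail of 1 descent step not counted)

2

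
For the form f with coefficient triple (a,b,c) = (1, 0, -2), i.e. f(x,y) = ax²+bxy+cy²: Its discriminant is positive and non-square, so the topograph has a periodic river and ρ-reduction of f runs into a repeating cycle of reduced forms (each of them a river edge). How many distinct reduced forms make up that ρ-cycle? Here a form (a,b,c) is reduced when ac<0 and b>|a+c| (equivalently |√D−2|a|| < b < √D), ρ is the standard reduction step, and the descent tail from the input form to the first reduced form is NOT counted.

D = 8, ⌊√D⌋ = 2
descent: ρ → (-2,0,1)
descent: ρ → (1,2,-1)  [lands on river]
river: ρ → (-1,2,1)
ρ-cycle length = 2 (tail of 2 descent steps not counted)

2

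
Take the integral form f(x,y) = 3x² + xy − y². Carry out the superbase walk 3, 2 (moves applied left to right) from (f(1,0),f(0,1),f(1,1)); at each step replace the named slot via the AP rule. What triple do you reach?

start (3,-1,3) = (f(1,0),f(0,1),f(1,1))
replace slot 3: 2·(3+(-1)) − 3 = 1 → (3,-1,1)
replace slot 2: 2·(3+1) − (-1) = 9 → (3,9,1)

3,9,1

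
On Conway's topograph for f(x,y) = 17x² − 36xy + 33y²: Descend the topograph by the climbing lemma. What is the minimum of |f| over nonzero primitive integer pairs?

translate: b→-2 (≡-36 mod 34), so (17,-36,33)→(17,-2,14)
flip: (17,-2,14)→(14,2,17)
reduced (well bottom): (14,2,17) with a≤c, −a<b≤a
well minimum = a = 14

14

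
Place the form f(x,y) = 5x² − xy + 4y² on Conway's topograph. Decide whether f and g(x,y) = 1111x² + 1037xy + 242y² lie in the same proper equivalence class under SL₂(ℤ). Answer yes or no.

D₁ = -79, D₂ = -79
f: flip: (5,-1,4)→(4,1,5)
f: reduced (well bottom): (4,1,5) with a≤c, −a<b≤a
g: flip: (1111,1037,242)→(242,-1037,1111)
g: translate: b→-69 (≡-1037 mod 484), so (242,-1037,1111)→(242,-69,5)
g: flip: (242,-69,5)→(5,69,242)
g: translate: b→-1 (≡69 mod 10), so (5,69,242)→(5,-1,4)
g: flip: (5,-1,4)→(4,1,5)
g: reduced (well bottom): (4,1,5) with a≤c, −a<b≤a
reduced forms (4, 1, 5) vs (4, 1, 5) ⇒ equivalent

yes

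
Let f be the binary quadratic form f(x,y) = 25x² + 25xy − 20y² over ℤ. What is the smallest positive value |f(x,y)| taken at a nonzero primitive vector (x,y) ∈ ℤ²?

river: ρ → (-20,15,30)
river: ρ → (30,45,-5)
river: ρ → (-5,45,30)
river: ρ → (30,15,-20)
river: ρ → (-20,25,25)
river: ρ → (25,25,-20)
closes: descent 0, river 6
min |a| on river = 5

5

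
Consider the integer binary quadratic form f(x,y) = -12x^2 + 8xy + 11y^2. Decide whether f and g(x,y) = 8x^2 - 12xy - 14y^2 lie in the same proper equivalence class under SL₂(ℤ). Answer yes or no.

D₁ = 592, D₂ = 592
river cycle of f (length 6): (11, 14, -9), (-9, 22, 3), (3, 20, -16), (-16, 12, 7), (7, 16, -12), (-12, 8, 11)
river cycle of g (length 6): (-14, 12, 8), (8, 20, -6), (-6, 16, 14), (14, 12, -8), (-8, 20, 6), (6, 16, -14)
cycles differ ⇒ inequivalent

no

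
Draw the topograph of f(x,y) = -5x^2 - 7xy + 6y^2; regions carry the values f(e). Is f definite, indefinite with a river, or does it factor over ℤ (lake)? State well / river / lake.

D = b²−4ac = (-7)² − 4·(-5)·6 = 169
D = 13² is a perfect square ⇒ form factors over ℤ ⇒ lakes

lake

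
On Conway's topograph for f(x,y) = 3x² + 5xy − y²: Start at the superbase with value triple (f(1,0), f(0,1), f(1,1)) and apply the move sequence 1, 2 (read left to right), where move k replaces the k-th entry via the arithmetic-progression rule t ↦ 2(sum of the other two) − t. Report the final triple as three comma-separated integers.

start (3,-1,7) = (f(1,0),f(0,1),f(1,1))
replace slot 1: 2·((-1)+7) − 3 = 9 → (9,-1,7)
replace slot 2: 2·(9+7) − (-1) = 33 → (9,33,7)

9,33,7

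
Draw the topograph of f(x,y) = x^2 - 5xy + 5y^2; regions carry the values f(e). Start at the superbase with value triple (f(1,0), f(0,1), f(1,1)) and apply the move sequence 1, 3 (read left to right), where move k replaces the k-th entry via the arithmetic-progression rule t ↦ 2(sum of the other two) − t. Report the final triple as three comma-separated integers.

start (1,5,1) = (f(1,0),f(0,1),f(1,1))
replace slot 1: 2·(5+1) − 1 = 11 → (11,5,1)
replace slot 3: 2·(11+5) − 1 = 31 → (11,5,31)

11,5,31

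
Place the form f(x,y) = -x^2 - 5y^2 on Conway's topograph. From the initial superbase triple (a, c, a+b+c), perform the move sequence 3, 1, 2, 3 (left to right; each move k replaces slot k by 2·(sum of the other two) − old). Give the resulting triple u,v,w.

start (-1,-5,-6) = (f(1,0),f(0,1),f(1,1))
replace slot 3: 2·((-1)+(-5)) − (-6) = -6 → (-1,-5,-6)
replace slot 1: 2·((-5)+(-6)) − (-1) = -21 → (-21,-5,-6)
replace slot 2: 2·((-21)+(-6)) − (-5) = -49 → (-21,-49,-6)
replace slot 3: 2·((-21)+(-49)) − (-6) = -134 → (-21,-49,-134)

-21,-49,-134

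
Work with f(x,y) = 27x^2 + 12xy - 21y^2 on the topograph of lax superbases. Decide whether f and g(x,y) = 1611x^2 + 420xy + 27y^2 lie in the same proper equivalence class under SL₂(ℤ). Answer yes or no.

D₁ = 2412, D₂ = 2412
river cycle of f (length 10): (-21, 30, 18), (18, 42, -9), (-9, 48, 3), (3, 48, -9), (-9, 42, 18), (18, 30, -21), (-21, 12, 27), (27, 42, -6), (-6, 42, 27), (27, 12, -21)
river cycle of g (length 10): (27, 12, -21), (-21, 30, 18), (18, 42, -9), (-9, 48, 3), (3, 48, -9), (-9, 42, 18), (18, 30, -21), (-21, 12, 27), (27, 42, -6), (-6, 42, 27)
cycles coincide ⇒ equivalent

yes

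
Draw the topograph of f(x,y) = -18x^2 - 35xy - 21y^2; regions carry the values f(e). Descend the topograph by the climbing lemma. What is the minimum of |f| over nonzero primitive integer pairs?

translate: b→-1 (≡35 mod 36), so (18,35,21)→(18,-1,4)
flip: (18,-1,4)→(4,1,18)
reduced (well bottom): (4,1,18) with a≤c, −a<b≤a
well minimum |f| = |-4| = 4 (negative-definite)

4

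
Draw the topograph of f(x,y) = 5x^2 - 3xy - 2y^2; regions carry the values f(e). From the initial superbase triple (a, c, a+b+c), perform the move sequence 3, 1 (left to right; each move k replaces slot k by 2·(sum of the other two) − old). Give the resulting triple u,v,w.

start (5,-2,0) = (f(1,0),f(0,1),f(1,1))
replace slot 3: 2·(5+(-2)) − 0 = 6 → (5,-2,6)
replace slot 1: 2·((-2)+6) − 5 = 3 → (3,-2,6)

3,-2,6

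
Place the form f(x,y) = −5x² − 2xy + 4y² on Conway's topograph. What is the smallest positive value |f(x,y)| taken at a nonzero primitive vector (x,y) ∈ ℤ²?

descent: ρ → (4,2,-5)  [lands on river]
river: ρ → (-5,8,1)
river: ρ → (1,8,-5)
river: ρ → (-5,2,4)
river: ρ → (4,6,-3)
river: ρ → (-3,6,4)
closes: descent 1, river 6
min |a| on river = 1

1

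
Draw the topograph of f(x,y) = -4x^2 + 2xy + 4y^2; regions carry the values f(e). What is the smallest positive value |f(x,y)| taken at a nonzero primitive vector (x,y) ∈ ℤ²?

river: ρ → (4,6,-2)
river: ρ → (-2,6,4)
river: ρ → (4,2,-4)
river: ρ → (-4,6,2)
river: ρ → (2,6,-4)
river: ρ → (-4,2,4)
closes: descent 0, river 6
min |a| on river = 2

2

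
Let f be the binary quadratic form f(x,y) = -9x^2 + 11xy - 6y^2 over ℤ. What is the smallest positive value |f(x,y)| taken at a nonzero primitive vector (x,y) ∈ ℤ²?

translate: b→7 (≡-11 mod 18), so (9,-11,6)→(9,7,4)
flip: (9,7,4)→(4,-7,9)
translate: b→1 (≡-7 mod 8), so (4,-7,9)→(4,1,6)
reduced (well bottom): (4,1,6) with a≤c, −a<b≤a
well minimum |f| = |-4| = 4 (negative-definite)

4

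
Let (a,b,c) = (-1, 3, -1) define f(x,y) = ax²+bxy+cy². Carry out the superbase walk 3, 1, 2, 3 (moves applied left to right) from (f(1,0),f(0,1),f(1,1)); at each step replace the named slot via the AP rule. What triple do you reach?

start (-1,-1,1) = (f(1,0),f(0,1),f(1,1))
replace slot 3: 2·((-1)+(-1)) − 1 = -5 → (-1,-1,-5)
replace slot 1: 2·((-1)+(-5)) − (-1) = -11 → (-11,-1,-5)
replace slot 2: 2·((-11)+(-5)) − (-1) = -31 → (-11,-31,-5)
replace slot 3: 2·((-11)+(-31)) − (-5) = -79 → (-11,-31,-79)

-11,-31,-79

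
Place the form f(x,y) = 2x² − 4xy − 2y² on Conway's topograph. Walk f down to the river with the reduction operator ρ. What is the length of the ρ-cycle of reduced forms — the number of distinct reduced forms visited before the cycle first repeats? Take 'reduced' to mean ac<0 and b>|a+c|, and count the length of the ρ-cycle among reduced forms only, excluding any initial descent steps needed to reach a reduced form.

D = 32, ⌊√D⌋ = 5
descent: ρ → (-2,4,2)  [lands on river]
river: ρ → (2,4,-2)
ρ-cycle length = 2 (tail of 1 descent step not counted)

2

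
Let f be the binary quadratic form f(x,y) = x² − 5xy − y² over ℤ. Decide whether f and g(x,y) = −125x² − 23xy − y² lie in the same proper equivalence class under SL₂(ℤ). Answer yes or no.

D₁ = 29, D₂ = 29
river cycle of f (length 2): (-1, 5, 1), (1, 5, -1)
river cycle of g (length 2): (-1, 5, 1), (1, 5, -1)
cycles coincide ⇒ equivalent

yes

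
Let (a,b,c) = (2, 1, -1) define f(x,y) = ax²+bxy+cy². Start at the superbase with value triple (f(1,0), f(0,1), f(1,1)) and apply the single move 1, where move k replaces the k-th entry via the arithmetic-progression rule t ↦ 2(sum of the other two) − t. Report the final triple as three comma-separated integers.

start (2,-1,2) = (f(1,0),f(0,1),f(1,1))
replace slot 1: 2·((-1)+2) − 2 = 0 → (0,-1,2)

0,-1,2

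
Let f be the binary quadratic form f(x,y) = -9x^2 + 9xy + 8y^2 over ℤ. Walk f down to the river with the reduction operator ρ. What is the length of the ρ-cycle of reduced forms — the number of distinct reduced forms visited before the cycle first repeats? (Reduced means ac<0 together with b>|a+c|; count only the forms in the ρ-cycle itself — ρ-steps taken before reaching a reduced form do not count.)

D = 369, ⌊√D⌋ = 19
river: ρ → (8,7,-10)
river: ρ → (-10,13,5)
river: ρ → (5,17,-4)
river: ρ → (-4,15,9)
river: ρ → (9,3,-10)
river: ρ → (-10,17,2)
river: ρ → (2,19,-1)
river: ρ → (-1,19,2)
river: ρ → (2,17,-10)
river: ρ → (-10,3,9)
river: ρ → (9,15,-4)
river: ρ → (-4,17,5)
river: ρ → (5,13,-10)
river: ρ → (-10,7,8)
river: ρ → (8,9,-9)
river: ρ → (-9,9,8)
ρ-cycle length = 16 (tail of 0 descent steps not counted)

16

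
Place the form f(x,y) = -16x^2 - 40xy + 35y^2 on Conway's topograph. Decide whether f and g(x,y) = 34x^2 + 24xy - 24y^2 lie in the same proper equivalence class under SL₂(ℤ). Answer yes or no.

D₁ = 3840, D₂ = 3840
river cycle of f (length 4): (35, 40, -16), (-16, 56, 11), (11, 54, -21), (-21, 30, 35)
river cycle of g (length 6): (-24, 24, 34), (34, 44, -14), (-14, 40, 40), (40, 40, -14), (-14, 44, 34), (34, 24, -24)
cycles differ ⇒ inequivalent

no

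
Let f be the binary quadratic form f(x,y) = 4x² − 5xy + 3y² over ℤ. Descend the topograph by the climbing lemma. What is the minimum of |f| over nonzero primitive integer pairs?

translate: b→3 (≡-5 mod 8), so (4,-5,3)→(4,3,2)
flip: (4,3,2)→(2,-3,4)
translate: b→1 (≡-3 mod 4), so (2,-3,4)→(2,1,3)
reduced (well bottom): (2,1,3) with a≤c, −a<b≤a
well minimum = a = 2

2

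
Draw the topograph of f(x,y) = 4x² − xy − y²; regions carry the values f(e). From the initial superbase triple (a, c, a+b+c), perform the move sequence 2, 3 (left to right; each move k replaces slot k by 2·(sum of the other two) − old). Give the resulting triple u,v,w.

start (4,-1,2) = (f(1,0),f(0,1),f(1,1))
replace slot 2: 2·(4+2) − (-1) = 13 → (4,13,2)
replace slot 3: 2·(4+13) − 2 = 32 → (4,13,32)

4,13,32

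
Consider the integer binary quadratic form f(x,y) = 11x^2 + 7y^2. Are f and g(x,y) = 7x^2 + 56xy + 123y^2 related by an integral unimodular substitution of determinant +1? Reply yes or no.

D₁ = -308, D₂ = -308
f: flip: (11,0,7)→(7,0,11)
f: reduced (well bottom): (7,0,11) with a≤c, −a<b≤a
g: translate: b→0 (≡56 mod 14), so (7,56,123)→(7,0,11)
g: reduced (well bottom): (7,0,11) with a≤c, −a<b≤a
reduced forms (7, 0, 11) vs (7, 0, 11) ⇒ equivalent

yes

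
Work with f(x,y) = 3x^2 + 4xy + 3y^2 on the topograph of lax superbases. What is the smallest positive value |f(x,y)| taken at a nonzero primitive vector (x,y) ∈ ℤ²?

translate: b→-2 (≡4 mod 6), so (3,4,3)→(3,-2,2)
flip: (3,-2,2)→(2,2,3)
reduced (well bottom): (2,2,3) with a≤c, −a<b≤a
well minimum = a = 2

2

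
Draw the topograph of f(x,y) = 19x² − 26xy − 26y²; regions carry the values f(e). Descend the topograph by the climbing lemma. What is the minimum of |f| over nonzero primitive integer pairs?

descent: ρ → (-26,26,19)  [lands on river]
river: ρ → (19,50,-2)
river: ρ → (-2,50,19)
river: ρ → (19,26,-26)
closes: descent 1, river 4
min |a| on river = 2

2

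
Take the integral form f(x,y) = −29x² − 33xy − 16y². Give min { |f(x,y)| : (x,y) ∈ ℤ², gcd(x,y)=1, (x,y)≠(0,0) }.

translate: b→-25 (≡33 mod 58), so (29,33,16)→(29,-25,12)
flip: (29,-25,12)→(12,25,29)
translate: b→1 (≡25 mod 24), so (12,25,29)→(12,1,16)
reduced (well bottom): (12,1,16) with a≤c, −a<b≤a
well minimum |f| = |-12| = 12 (negative-definite)

12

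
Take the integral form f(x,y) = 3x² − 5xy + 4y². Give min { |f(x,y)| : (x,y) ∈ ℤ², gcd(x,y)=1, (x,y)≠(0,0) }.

translate: b→1 (≡-5 mod 6), so (3,-5,4)→(3,1,2)
flip: (3,1,2)→(2,-1,3)
reduced (well bottom): (2,-1,3) with a≤c, −a<b≤a
well minimum = a = 2

2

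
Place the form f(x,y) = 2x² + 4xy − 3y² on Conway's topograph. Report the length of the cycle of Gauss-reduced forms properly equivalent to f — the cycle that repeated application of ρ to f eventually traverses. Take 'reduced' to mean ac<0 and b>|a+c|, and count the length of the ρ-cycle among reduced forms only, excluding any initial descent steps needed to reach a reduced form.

D = 40, ⌊√D⌋ = 6
river: ρ → (-3,2,3)
river: ρ → (3,4,-2)
river: ρ → (-2,4,3)
river: ρ → (3,2,-3)
river: ρ → (-3,4,2)
river: ρ → (2,4,-3)
ρ-cycle length = 6 (tail of 0 descent steps not counted)

6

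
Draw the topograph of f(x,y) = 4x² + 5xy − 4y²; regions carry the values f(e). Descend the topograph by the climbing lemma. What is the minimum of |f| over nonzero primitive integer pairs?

river: ρ → (-4,3,5)
river: ρ → (5,7,-2)
river: ρ → (-2,9,1)
river: ρ → (1,9,-2)
river: ρ → (-2,7,5)
river: ρ → (5,3,-4)
river: ρ → (-4,5,4)
river: ρ → (4,3,-5)
river: ρ → (-5,7,2)
river: ρ → (2,9,-1)
river: ρ → (-1,9,2)
river: ρ → (2,7,-5)
river: ρ → (-5,3,4)
river: ρ → (4,5,-4)
closes: descent 0, river 14
min |a| on river = 1

1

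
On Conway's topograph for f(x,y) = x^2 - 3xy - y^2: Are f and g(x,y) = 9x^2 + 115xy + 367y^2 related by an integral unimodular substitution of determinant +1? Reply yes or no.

D₁ = 13, D₂ = 13
river cycle of f (length 2): (-1, 3, 1), (1, 3, -1)
river cycle of g (length 2): (1, 3, -1), (-1, 3, 1)
cycles coincide ⇒ equivalent

yes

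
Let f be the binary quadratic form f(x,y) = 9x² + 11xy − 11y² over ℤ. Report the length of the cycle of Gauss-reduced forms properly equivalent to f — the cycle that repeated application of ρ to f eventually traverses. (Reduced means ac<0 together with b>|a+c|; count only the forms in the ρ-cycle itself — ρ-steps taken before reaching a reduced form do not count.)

D = 517, ⌊√D⌋ = 22
river: ρ → (-11,11,9)
river: ρ → (9,7,-13)
river: ρ → (-13,19,3)
river: ρ → (3,17,-19)
river: ρ → (-19,21,1)
river: ρ → (1,21,-19)
river: ρ → (-19,17,3)
river: ρ → (3,19,-13)
river: ρ → (-13,7,9)
river: ρ → (9,11,-11)
ρ-cycle length = 10 (tail of 0 descent steps not counted)

10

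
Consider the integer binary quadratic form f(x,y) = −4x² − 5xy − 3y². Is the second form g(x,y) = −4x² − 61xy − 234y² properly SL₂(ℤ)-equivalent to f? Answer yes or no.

D₁ = -23, D₂ = -23
f is negative-definite; reduce −f:
−f: translate: b→-3 (≡5 mod 8), so (4,5,3)→(4,-3,2)
−f: flip: (4,-3,2)→(2,3,4)
−f: translate: b→-1 (≡3 mod 4), so (2,3,4)→(2,-1,3)
−f: reduced (well bottom): (2,-1,3) with a≤c, −a<b≤a
flip sign back: reduced form of f is (-2,1,-3)
g is negative-definite; reduce −g:
−g: translate: b→-3 (≡61 mod 8), so (4,61,234)→(4,-3,2)
−g: flip: (4,-3,2)→(2,3,4)
−g: translate: b→-1 (≡3 mod 4), so (2,3,4)→(2,-1,3)
−g: reduced (well bottom): (2,-1,3) with a≤c, −a<b≤a
flip sign back: reduced form of g is (-2,1,-3)
reduced forms (-2, 1, -3) vs (-2, 1, -3) ⇒ equivalent

yes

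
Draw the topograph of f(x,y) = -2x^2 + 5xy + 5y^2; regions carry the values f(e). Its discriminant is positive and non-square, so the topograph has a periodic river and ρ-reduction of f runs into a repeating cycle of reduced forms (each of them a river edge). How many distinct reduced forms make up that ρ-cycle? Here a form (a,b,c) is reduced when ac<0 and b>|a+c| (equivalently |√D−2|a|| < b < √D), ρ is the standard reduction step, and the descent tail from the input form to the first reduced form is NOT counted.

D = 65, ⌊√D⌋ = 8
river: ρ → (5,5,-2)
river: ρ → (-2,7,2)
river: ρ → (2,5,-5)
river: ρ → (-5,5,2)
river: ρ → (2,7,-2)
river: ρ → (-2,5,5)
ρ-cycle length = 6 (tail of 0 descent steps not counted)

6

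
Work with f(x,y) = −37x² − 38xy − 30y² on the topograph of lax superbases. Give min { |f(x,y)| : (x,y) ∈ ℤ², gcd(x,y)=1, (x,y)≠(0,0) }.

translate: b→-36 (≡38 mod 74), so (37,38,30)→(37,-36,29)
flip: (37,-36,29)→(29,36,37)
translate: b→-22 (≡36 mod 58), so (29,36,37)→(29,-22,30)
reduced (well bottom): (29,-22,30) with a≤c, −a<b≤a
well minimum |f| = |-29| = 29 (negative-definite)

29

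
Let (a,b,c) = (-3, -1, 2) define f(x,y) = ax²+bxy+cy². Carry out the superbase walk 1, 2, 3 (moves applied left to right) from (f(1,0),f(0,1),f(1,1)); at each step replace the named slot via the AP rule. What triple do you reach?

start (-3,2,-2) = (f(1,0),f(0,1),f(1,1))
replace slot 1: 2·(2+(-2)) − (-3) = 3 → (3,2,-2)
replace slot 2: 2·(3+(-2)) − 2 = 0 → (3,0,-2)
replace slot 3: 2·(3+0) − (-2) = 8 → (3,0,8)

3,0,8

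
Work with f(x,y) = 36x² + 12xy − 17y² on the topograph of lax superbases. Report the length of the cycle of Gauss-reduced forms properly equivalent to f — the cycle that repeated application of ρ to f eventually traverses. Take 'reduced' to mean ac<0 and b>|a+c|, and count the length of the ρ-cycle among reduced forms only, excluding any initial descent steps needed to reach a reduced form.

D = 2592, ⌊√D⌋ = 50
descent: ρ → (-17,22,31)  [lands on river]
river: ρ → (31,40,-8)
river: ρ → (-8,40,31)
river: ρ → (31,22,-17)
river: ρ → (-17,46,7)
river: ρ → (7,38,-41)
river: ρ → (-41,44,4)
river: ρ → (4,44,-41)
river: ρ → (-41,38,7)
river: ρ → (7,46,-17)
ρ-cycle length = 10 (tail of 1 descent step not counted)

10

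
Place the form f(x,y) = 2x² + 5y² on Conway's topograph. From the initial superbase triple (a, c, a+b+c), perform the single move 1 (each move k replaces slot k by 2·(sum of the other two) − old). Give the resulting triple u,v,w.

start (2,5,7) = (f(1,0),f(0,1),f(1,1))
replace slot 1: 2·(5+7) − 2 = 22 → (22,5,7)

22,5,7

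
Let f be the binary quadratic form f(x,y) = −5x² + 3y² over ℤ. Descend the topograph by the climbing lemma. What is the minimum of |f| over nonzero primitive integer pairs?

descent: ρ → (3,6,-2)  [lands on river]
river: ρ → (-2,6,3)
closes: descent 1, river 2
min |a| on river = 2

2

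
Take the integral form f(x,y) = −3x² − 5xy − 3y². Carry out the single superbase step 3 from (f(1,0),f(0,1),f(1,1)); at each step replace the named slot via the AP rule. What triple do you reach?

start (-3,-3,-11) = (f(1,0),f(0,1),f(1,1))
replace slot 3: 2·((-3)+(-3)) − (-11) = -1 → (-3,-3,-1)

-3,-3,-1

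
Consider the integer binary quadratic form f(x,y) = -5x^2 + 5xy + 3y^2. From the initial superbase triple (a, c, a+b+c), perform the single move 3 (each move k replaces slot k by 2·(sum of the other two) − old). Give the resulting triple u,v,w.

start (-5,3,3) = (f(1,0),f(0,1),f(1,1))
replace slot 3: 2·((-5)+3) − 3 = -7 → (-5,3,-7)

-5,3,-7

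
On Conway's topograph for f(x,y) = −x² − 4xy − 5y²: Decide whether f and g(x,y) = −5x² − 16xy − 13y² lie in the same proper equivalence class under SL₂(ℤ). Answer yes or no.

D₁ = -4, D₂ = -4
f is negative-definite; reduce −f:
−f: translate: b→0 (≡4 mod 2), so (1,4,5)→(1,0,1)
−f: reduced (well bottom): (1,0,1) with a≤c, −a<b≤a
flip sign back: reduced form of f is (-1,0,-1)
g is negative-definite; reduce −g:
−g: translate: b→-4 (≡16 mod 10), so (5,16,13)→(5,-4,1)
−g: flip: (5,-4,1)→(1,4,5)
−g: translate: b→0 (≡4 mod 2), so (1,4,5)→(1,0,1)
−g: reduced (well bottom): (1,0,1) with a≤c, −a<b≤a
flip sign back: reduced form of g is (-1,0,-1)
reduced forms (-1, 0, -1) vs (-1, 0, -1) ⇒ equivalent

yes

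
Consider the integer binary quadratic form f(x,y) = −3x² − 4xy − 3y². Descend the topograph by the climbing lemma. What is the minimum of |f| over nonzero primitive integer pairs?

translate: b→-2 (≡4 mod 6), so (3,4,3)→(3,-2,2)
flip: (3,-2,2)→(2,2,3)
reduced (well bottom): (2,2,3) with a≤c, −a<b≤a
well minimum |f| = |-2| = 2 (negative-definite)

2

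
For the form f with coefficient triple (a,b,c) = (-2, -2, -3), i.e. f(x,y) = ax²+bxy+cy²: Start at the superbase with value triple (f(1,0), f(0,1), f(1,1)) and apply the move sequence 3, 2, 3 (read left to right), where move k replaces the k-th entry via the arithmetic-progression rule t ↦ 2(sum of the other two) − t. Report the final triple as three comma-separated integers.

start (-2,-3,-7) = (f(1,0),f(0,1),f(1,1))
replace slot 3: 2·((-2)+(-3)) − (-7) = -3 → (-2,-3,-3)
replace slot 2: 2·((-2)+(-3)) − (-3) = -7 → (-2,-7,-3)
replace slot 3: 2·((-2)+(-7)) − (-3) = -15 → (-2,-7,-15)

-2,-7,-15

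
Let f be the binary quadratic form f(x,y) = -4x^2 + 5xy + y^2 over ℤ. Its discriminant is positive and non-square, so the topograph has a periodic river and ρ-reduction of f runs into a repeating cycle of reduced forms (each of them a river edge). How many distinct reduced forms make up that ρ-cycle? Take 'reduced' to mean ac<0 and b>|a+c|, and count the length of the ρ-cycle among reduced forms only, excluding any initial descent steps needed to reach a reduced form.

D = 41, ⌊√D⌋ = 6
river: ρ → (1,5,-4)
river: ρ → (-4,3,2)
river: ρ → (2,5,-2)
river: ρ → (-2,3,4)
river: ρ → (4,5,-1)
river: ρ → (-1,5,4)
river: ρ → (4,3,-2)
river: ρ → (-2,5,2)
river: ρ → (2,3,-4)
river: ρ → (-4,5,1)
ρ-cycle length = 10 (tail of 0 descent steps not counted)

10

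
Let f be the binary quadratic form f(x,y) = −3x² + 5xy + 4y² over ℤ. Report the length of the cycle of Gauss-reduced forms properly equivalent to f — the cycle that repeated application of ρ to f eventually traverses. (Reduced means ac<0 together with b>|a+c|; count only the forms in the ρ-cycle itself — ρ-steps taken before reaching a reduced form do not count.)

D = 73, ⌊√D⌋ = 8
river: ρ → (4,3,-4)
river: ρ → (-4,5,3)
river: ρ → (3,7,-2)
river: ρ → (-2,5,6)
river: ρ → (6,7,-1)
river: ρ → (-1,7,6)
river: ρ → (6,5,-2)
river: ρ → (-2,7,3)
river: ρ → (3,5,-4)
river: ρ → (-4,3,4)
river: ρ → (4,5,-3)
river: ρ → (-3,7,2)
river: ρ → (2,5,-6)
river: ρ → (-6,7,1)
river: ρ → (1,7,-6)
river: ρ → (-6,5,2)
river: ρ → (2,7,-3)
river: ρ → (-3,5,4)
ρ-cycle length = 18 (tail of 0 descent steps not counted)

18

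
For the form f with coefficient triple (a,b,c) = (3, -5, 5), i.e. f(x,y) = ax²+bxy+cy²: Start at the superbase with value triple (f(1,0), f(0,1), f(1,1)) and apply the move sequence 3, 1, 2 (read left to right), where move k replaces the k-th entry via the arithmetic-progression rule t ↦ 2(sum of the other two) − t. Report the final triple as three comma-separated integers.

start (3,5,3) = (f(1,0),f(0,1),f(1,1))
replace slot 3: 2·(3+5) − 3 = 13 → (3,5,13)
replace slot 1: 2·(5+13) − 3 = 33 → (33,5,13)
replace slot 2: 2·(33+13) − 5 = 87 → (33,87,13)

33,87,13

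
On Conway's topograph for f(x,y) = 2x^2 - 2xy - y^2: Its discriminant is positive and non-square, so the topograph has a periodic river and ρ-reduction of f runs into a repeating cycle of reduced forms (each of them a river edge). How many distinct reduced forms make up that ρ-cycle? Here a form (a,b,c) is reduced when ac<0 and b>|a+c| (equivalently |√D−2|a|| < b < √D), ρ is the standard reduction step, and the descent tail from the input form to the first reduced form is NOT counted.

D = 12, ⌊√D⌋ = 3
descent: ρ → (-1,2,2)  [lands on river]
river: ρ → (2,2,-1)
ρ-cycle length = 2 (tail of 1 descent step not counted)

2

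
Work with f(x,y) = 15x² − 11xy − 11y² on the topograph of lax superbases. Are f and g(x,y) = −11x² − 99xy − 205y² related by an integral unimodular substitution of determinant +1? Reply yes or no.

D₁ = 781, D₂ = 781
river cycle of f (length 18): (-11, 11, 15), (15, 19, -7), (-7, 23, 9), (9, 13, -17), (-17, 21, 5), (5, 19, -21), (-21, 23, 3), (3, 25, -13), (-13, 27, 1), (1, 27, -13), … (8 more)
river cycle of g (length 18): (-11, 11, 15), (15, 19, -7), (-7, 23, 9), (9, 13, -17), (-17, 21, 5), (5, 19, -21), (-21, 23, 3), (3, 25, -13), (-13, 27, 1), (1, 27, -13), … (8 more)
cycles coincide ⇒ equivalent

yes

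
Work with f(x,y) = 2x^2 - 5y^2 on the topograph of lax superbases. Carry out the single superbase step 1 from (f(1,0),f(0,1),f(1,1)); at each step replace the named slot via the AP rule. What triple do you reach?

start (2,-5,-3) = (f(1,0),f(0,1),f(1,1))
replace slot 1: 2·((-5)+(-3)) − 2 = -18 → (-18,-5,-3)

-18,-5,-3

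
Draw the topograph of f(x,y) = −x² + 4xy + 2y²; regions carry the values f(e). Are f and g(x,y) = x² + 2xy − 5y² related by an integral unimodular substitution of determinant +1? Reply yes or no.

D₁ = 24, D₂ = 24
river cycle of f (length 2): (2, 4, -1), (-1, 4, 2)
river cycle of g (length 2): (1, 4, -2), (-2, 4, 1)
cycles differ ⇒ inequivalent

no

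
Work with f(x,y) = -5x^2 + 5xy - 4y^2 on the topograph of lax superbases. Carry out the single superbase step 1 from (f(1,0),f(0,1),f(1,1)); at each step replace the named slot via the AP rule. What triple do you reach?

start (-5,-4,-4) = (f(1,0),f(0,1),f(1,1))
replace slot 1: 2·((-4)+(-4)) − (-5) = -11 → (-11,-4,-4)

-11,-4,-4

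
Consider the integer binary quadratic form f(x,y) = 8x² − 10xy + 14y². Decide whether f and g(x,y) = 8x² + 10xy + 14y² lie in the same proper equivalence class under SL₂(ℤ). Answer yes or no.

D₁ = -348, D₂ = -348
f: translate: b→6 (≡-10 mod 16), so (8,-10,14)→(8,6,12)
f: reduced (well bottom): (8,6,12) with a≤c, −a<b≤a
g: translate: b→-6 (≡10 mod 16), so (8,10,14)→(8,-6,12)
g: reduced (well bottom): (8,-6,12) with a≤c, −a<b≤a
reduced forms (8, 6, 12) vs (8, -6, 12) ⇒ inequivalent

no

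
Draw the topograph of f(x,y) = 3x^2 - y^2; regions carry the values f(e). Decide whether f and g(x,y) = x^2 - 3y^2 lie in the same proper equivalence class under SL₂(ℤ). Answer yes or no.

D₁ = 12, D₂ = 12
river cycle of f (length 2): (-1, 2, 2), (2, 2, -1)
river cycle of g (length 2): (1, 2, -2), (-2, 2, 1)
cycles differ ⇒ inequivalent

no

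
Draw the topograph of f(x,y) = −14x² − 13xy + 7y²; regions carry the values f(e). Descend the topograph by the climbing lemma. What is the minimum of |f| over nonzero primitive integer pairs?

descent: ρ → (7,13,-14)  [lands on river]
river: ρ → (-14,15,6)
river: ρ → (6,21,-5)
river: ρ → (-5,19,10)
river: ρ → (10,21,-3)
river: ρ → (-3,21,10)
river: ρ → (10,19,-5)
river: ρ → (-5,21,6)
river: ρ → (6,15,-14)
river: ρ → (-14,13,7)
river: ρ → (7,15,-12)
river: ρ → (-12,9,10)
river: ρ → (10,11,-11)
river: ρ → (-11,11,10)
river: ρ → (10,9,-12)
river: ρ → (-12,15,7)
closes: descent 1, river 16
min |a| on river = 3

3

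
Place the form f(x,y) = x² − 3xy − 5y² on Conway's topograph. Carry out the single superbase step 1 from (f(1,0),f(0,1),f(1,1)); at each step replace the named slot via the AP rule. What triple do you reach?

start (1,-5,-7) = (f(1,0),f(0,1),f(1,1))
replace slot 1: 2·((-5)+(-7)) − 1 = -25 → (-25,-5,-7)

-25,-5,-7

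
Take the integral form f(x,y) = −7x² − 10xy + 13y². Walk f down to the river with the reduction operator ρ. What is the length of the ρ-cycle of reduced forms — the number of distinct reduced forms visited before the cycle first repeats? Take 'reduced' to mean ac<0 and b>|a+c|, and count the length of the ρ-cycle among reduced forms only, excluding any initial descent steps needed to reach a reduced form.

D = 464, ⌊√D⌋ = 21
descent: ρ → (13,10,-7)  [lands on river]
river: ρ → (-7,18,5)
river: ρ → (5,12,-16)
river: ρ → (-16,20,1)
river: ρ → (1,20,-16)
river: ρ → (-16,12,5)
river: ρ → (5,18,-7)
river: ρ → (-7,10,13)
river: ρ → (13,16,-4)
river: ρ → (-4,16,13)
ρ-cycle length = 10 (tail of 1 descent step not counted)

10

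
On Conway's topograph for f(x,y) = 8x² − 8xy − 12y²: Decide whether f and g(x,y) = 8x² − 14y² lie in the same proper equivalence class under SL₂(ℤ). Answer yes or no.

D₁ = 448, D₂ = 448
river cycle of f (length 4): (-12, 8, 8), (8, 8, -12), (-12, 16, 4), (4, 16, -12)
river cycle of g (length 4): (8, 16, -6), (-6, 20, 2), (2, 20, -6), (-6, 16, 8)
cycles differ ⇒ inequivalent

no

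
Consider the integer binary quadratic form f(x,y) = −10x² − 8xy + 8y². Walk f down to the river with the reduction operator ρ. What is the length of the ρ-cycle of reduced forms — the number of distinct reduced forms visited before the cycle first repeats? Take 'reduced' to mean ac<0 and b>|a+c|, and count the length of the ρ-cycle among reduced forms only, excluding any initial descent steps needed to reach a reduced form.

D = 384, ⌊√D⌋ = 19
descent: ρ → (8,8,-10)  [lands on river]
river: ρ → (-10,12,6)
river: ρ → (6,12,-10)
river: ρ → (-10,8,8)
ρ-cycle length = 4 (tail of 1 descent step not counted)

4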